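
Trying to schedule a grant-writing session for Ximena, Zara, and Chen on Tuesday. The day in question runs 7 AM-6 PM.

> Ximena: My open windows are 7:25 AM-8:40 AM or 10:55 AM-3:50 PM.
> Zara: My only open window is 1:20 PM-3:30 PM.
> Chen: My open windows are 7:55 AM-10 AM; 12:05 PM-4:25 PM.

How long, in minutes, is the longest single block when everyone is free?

Ximena ∩ Zara: 13:20-15:30.
Ximena ∩ Zara ∩ Chen: 13:20-15:30.
So the common availability across everyone is 13:20-15:30.
The longest is 13:20-15:30 at 130 minutes.

130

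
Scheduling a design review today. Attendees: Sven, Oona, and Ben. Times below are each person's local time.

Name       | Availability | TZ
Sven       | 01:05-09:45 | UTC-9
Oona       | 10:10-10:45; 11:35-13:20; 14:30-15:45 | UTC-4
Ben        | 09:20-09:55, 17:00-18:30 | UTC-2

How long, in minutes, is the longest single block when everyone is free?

Sven in UTC: 10:05-18:45 (add 9h to convert from UTC-9).
Oona in UTC: 14:10-14:45, 15:35-17:20, 18:30-19:45 (add 4h to convert from UTC-4).
Ben in UTC: 11:20-11:55, 19:00-20:30 (add 2h to convert from UTC-2).
Sven ∩ Oona: 14:10-14:45, 15:35-17:20, 18:30-18:45.
Sven ∩ Oona ∩ Ben: ∅.
There is no time when everyone is free.
No common window exists, so the longest block is 0 minutes.

0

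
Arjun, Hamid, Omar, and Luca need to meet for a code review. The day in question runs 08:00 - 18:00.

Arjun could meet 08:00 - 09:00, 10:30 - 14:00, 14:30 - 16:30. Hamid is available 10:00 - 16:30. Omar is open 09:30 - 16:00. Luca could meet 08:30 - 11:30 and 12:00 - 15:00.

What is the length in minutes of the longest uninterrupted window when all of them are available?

Arjun ∩ Hamid: 10:30-14:00, 14:30-16:30.
Arjun ∩ Hamid ∩ Omar: 10:30-14:00, 14:30-16:00.
Arjun ∩ Hamid ∩ Omar ∩ Luca: 10:30-11:30, 12:00-14:00, 14:30-15:00.
The longest is 12:00-14:00 at 120 minutes.

120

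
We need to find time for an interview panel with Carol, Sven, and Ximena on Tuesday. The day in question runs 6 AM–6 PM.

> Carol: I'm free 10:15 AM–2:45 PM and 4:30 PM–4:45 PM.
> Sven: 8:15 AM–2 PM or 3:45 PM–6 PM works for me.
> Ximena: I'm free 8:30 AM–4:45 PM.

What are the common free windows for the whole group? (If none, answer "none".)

10:15-14:00, 16:30-16:45

Carol ∩ Sven: 10:15-14:00, 16:30-16:45.
Carol ∩ Sven ∩ Ximena: 10:15-14:00, 16:30-16:45.
Those are the intersection windows.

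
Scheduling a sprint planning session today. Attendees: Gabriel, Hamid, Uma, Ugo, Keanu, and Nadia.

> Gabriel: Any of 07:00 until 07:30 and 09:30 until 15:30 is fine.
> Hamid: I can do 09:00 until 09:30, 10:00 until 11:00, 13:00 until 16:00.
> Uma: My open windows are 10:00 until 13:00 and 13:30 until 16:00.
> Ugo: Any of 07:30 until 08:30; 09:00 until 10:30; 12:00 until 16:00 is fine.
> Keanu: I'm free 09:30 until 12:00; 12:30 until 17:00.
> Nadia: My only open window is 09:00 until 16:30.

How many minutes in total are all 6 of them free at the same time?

150

Gabriel ∩ Hamid: 10:00-11:00, 13:00-15:30.
Gabriel ∩ Hamid ∩ Uma: 10:00-11:00, 13:30-15:30.
Gabriel ∩ Hamid ∩ Uma ∩ Ugo: 10:00-10:30, 13:30-15:30.
Gabriel ∩ Hamid ∩ Uma ∩ Ugo ∩ Keanu: 10:00-10:30, 13:30-15:30.
Gabriel ∩ Hamid ∩ Uma ∩ Ugo ∩ Keanu ∩ Nadia: 10:00-10:30, 13:30-15:30.
Those are the intersection windows.
Summing the common windows: 30 + 120 = 150 minutes.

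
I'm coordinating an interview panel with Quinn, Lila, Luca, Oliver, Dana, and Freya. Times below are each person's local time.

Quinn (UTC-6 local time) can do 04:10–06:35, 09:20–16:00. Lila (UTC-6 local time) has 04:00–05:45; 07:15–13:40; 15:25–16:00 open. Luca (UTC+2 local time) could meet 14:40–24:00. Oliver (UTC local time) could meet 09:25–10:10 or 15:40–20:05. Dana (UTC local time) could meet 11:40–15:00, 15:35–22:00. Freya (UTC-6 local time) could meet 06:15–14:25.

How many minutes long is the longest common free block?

Quinn in UTC: 10:10-12:35, 15:20-22:00 (add 6h to convert from UTC-6).
Lila in UTC: 10:00-11:45, 13:15-19:40, 21:25-22:00 (add 6h to convert from UTC-6).
Luca in UTC: 12:40-22:00 (subtract 2h to convert from UTC+2).
Oliver in UTC: 09:25-10:10, 15:40-20:05.
Dana in UTC: 11:40-15:00, 15:35-22:00.
Freya in UTC: 12:15-20:25 (add 6h to convert from UTC-6).
Quinn ∩ Lila: 10:10-11:45, 15:20-19:40, 21:25-22:00.
Quinn ∩ Lila ∩ Luca: 15:20-19:40, 21:25-22:00.
Quinn ∩ Lila ∩ Luca ∩ Oliver: 15:40-19:40.
Quinn ∩ Lila ∩ Luca ∩ Oliver ∩ Dana: 15:40-19:40.
Quinn ∩ Lila ∩ Luca ∩ Oliver ∩ Dana ∩ Freya: 15:40-19:40.
The longest is 15:40-19:40 at 240 minutes.

240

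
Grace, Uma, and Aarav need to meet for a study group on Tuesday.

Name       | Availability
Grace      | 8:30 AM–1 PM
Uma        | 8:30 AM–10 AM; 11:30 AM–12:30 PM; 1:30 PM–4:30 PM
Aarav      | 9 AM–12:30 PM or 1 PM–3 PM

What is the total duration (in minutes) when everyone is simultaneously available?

120

Grace ∩ Uma: 08:30-10:00, 11:30-12:30.
Grace ∩ Uma ∩ Aarav: 09:00-10:00, 11:30-12:30.
So the common availability across everyone is 09:00-10:00, 11:30-12:30.
Summing the common windows: 60 + 60 = 120 minutes.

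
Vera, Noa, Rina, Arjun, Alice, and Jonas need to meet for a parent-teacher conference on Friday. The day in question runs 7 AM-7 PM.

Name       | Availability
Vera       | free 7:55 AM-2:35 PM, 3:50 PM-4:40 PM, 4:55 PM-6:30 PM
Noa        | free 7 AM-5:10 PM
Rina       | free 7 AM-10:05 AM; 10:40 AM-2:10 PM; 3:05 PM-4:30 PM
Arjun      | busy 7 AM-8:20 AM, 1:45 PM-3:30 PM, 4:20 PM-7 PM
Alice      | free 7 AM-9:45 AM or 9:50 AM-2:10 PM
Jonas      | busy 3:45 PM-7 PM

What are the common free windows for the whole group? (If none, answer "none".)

Vera free: 07:55-14:35, 15:50-16:40, 16:55-18:30.
Noa free: 07:00-17:10.
Rina free: 07:00-10:05, 10:40-14:10, 15:05-16:30.
Arjun free: 08:20-13:45, 15:30-16:20 (invert busy blocks within the working day).
Alice free: 07:00-09:45, 09:50-14:10.
Jonas free: 07:00-15:45 (invert busy blocks within the working day).
Vera ∩ Noa: 07:55-14:35, 15:50-16:40, 16:55-17:10.
Vera ∩ Noa ∩ Rina: 07:55-10:05, 10:40-14:10, 15:50-16:30.
Vera ∩ Noa ∩ Rina ∩ Arjun: 08:20-10:05, 10:40-13:45, 15:50-16:20.
Vera ∩ Noa ∩ Rina ∩ Arjun ∩ Alice: 08:20-09:45, 09:50-10:05, 10:40-13:45.
Vera ∩ Noa ∩ Rina ∩ Arjun ∩ Alice ∩ Jonas: 08:20-09:45, 09:50-10:05, 10:40-13:45.

08:20-09:45, 09:50-10:05, 10:40-13:45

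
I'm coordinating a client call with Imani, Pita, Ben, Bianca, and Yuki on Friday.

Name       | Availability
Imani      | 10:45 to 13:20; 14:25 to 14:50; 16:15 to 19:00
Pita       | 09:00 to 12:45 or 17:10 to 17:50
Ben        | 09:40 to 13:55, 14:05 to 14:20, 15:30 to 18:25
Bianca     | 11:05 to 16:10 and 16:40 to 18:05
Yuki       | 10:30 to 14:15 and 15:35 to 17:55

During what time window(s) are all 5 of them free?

11:05-12:45, 17:10-17:50

Imani ∩ Pita: 10:45-12:45, 17:10-17:50.
Imani ∩ Pita ∩ Ben: 10:45-12:45, 17:10-17:50.
Imani ∩ Pita ∩ Ben ∩ Bianca: 11:05-12:45, 17:10-17:50.
Imani ∩ Pita ∩ Ben ∩ Bianca ∩ Yuki: 11:05-12:45, 17:10-17:50.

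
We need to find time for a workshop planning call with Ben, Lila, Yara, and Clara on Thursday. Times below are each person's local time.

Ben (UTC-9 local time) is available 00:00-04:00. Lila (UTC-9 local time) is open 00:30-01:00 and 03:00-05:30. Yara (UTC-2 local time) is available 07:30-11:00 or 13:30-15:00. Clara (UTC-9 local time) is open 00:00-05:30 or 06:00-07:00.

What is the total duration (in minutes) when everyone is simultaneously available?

90

Ben in UTC: 09:00-13:00 (add 9h to convert from UTC-9).
Lila in UTC: 09:30-10:00, 12:00-14:30 (add 9h to convert from UTC-9).
Yara in UTC: 09:30-13:00, 15:30-17:00 (add 2h to convert from UTC-2).
Clara in UTC: 09:00-14:30, 15:00-16:00 (add 9h to convert from UTC-9).
Ben ∩ Lila: 09:30-10:00, 12:00-13:00.
Ben ∩ Lila ∩ Yara: 09:30-10:00, 12:00-13:00.
Ben ∩ Lila ∩ Yara ∩ Clara: 09:30-10:00, 12:00-13:00.
Summing the common windows: 30 + 60 = 90 minutes.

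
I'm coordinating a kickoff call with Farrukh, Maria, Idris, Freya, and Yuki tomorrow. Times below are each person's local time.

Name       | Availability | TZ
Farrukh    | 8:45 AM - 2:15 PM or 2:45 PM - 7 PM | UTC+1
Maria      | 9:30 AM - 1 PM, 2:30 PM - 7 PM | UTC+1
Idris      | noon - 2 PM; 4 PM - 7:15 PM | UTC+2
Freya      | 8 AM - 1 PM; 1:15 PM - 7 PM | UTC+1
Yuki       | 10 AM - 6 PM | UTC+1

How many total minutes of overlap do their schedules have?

Farrukh in UTC: 07:45-13:15, 13:45-18:00 (subtract 1h to convert from UTC+1).
Maria in UTC: 08:30-12:00, 13:30-18:00 (subtract 1h to convert from UTC+1).
Idris in UTC: 10:00-12:00, 14:00-17:15 (subtract 2h to convert from UTC+2).
Freya in UTC: 07:00-12:00, 12:15-18:00 (subtract 1h to convert from UTC+1).
Yuki in UTC: 09:00-17:00 (subtract 1h to convert from UTC+1).
Farrukh ∩ Maria: 08:30-12:00, 13:45-18:00.
Farrukh ∩ Maria ∩ Idris: 10:00-12:00, 14:00-17:15.
Farrukh ∩ Maria ∩ Idris ∩ Freya: 10:00-12:00, 14:00-17:15.
Farrukh ∩ Maria ∩ Idris ∩ Freya ∩ Yuki: 10:00-12:00, 14:00-17:00.
Summing the common windows: 120 + 180 = 300 minutes.

300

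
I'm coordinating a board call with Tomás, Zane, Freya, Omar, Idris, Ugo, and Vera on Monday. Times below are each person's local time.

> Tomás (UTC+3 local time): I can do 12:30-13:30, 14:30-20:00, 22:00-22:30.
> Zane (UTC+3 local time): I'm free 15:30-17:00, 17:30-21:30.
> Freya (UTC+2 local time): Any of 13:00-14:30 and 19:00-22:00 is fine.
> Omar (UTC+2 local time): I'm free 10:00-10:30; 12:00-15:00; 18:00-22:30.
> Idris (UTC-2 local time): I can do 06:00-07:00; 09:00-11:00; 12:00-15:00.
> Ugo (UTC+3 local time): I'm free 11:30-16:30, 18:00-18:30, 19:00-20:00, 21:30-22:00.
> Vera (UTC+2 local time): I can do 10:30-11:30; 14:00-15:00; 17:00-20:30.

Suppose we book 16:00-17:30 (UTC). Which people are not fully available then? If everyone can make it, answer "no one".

Freya, Idris, Tomás, Ugo

Tomás in UTC: 09:30-10:30, 11:30-17:00, 19:00-19:30 (subtract 3h to convert from UTC+3).
Zane in UTC: 12:30-14:00, 14:30-18:30 (subtract 3h to convert from UTC+3).
Freya in UTC: 11:00-12:30, 17:00-20:00 (subtract 2h to convert from UTC+2).
Omar in UTC: 08:00-08:30, 10:00-13:00, 16:00-20:30 (subtract 2h to convert from UTC+2).
Idris in UTC: 08:00-09:00, 11:00-13:00, 14:00-17:00 (add 2h to convert from UTC-2).
Ugo in UTC: 08:30-13:30, 15:00-15:30, 16:00-17:00, 18:30-19:00 (subtract 3h to convert from UTC+3).
Vera in UTC: 08:30-09:30, 12:00-13:00, 15:00-18:30 (subtract 2h to convert from UTC+2).
Tomás: not fully free for 16:00-17:30. Zane: free for 16:00-17:30. Freya: not fully free for 16:00-17:30. Omar: free for 16:00-17:30. Idris: not fully free for 16:00-17:30. Ugo: not fully free for 16:00-17:30. Vera: free for 16:00-17:30.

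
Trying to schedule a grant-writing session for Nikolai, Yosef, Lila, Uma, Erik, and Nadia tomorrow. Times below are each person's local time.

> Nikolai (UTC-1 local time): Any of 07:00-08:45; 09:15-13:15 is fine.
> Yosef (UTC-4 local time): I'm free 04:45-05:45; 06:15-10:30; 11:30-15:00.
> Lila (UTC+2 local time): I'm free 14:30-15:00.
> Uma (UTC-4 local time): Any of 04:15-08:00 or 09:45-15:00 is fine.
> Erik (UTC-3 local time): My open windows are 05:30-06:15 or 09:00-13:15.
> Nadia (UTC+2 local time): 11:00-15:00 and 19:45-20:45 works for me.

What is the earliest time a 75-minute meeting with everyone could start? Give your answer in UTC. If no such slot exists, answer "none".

none

Nikolai in UTC: 08:00-09:45, 10:15-14:15 (add 1h to convert from UTC-1).
Yosef in UTC: 08:45-09:45, 10:15-14:30, 15:30-19:00 (add 4h to convert from UTC-4).
Lila in UTC: 12:30-13:00 (subtract 2h to convert from UTC+2).
Uma in UTC: 08:15-12:00, 13:45-19:00 (add 4h to convert from UTC-4).
Erik in UTC: 08:30-09:15, 12:00-16:15 (add 3h to convert from UTC-3).
Nadia in UTC: 09:00-13:00, 17:45-18:45 (subtract 2h to convert from UTC+2).
Nikolai ∩ Yosef: 08:45-09:45, 10:15-14:15.
Nikolai ∩ Yosef ∩ Lila: 12:30-13:00.
Nikolai ∩ Yosef ∩ Lila ∩ Uma: ∅.
Nikolai ∩ Yosef ∩ Lila ∩ Uma ∩ Erik: ∅.
Nikolai ∩ Yosef ∩ Lila ∩ Uma ∩ Erik ∩ Nadia: ∅.
There is no time when everyone is free.
No common window is at least 75 minutes long.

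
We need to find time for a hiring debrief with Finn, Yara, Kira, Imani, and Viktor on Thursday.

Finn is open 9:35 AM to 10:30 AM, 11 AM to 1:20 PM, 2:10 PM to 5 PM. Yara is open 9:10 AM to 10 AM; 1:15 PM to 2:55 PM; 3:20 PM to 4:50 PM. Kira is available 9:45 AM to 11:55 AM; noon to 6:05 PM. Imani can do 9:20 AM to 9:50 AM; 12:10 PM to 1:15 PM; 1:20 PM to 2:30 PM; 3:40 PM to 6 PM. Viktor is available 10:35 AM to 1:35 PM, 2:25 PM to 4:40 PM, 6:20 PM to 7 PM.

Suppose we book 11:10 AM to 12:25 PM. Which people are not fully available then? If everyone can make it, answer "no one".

Finn: free for 11:10-12:25. Yara: not fully free for 11:10-12:25. Kira: not fully free for 11:10-12:25. Imani: not fully free for 11:10-12:25. Viktor: free for 11:10-12:25.

Imani, Kira, Yara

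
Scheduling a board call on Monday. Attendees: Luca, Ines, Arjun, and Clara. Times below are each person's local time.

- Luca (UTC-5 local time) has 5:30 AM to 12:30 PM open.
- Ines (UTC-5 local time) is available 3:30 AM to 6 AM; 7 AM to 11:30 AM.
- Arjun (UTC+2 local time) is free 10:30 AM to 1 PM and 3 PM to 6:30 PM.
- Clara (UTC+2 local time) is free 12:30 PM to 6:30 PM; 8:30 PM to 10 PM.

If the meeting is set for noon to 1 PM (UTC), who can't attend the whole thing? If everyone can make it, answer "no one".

Luca in UTC: 10:30-17:30 (add 5h to convert from UTC-5).
Ines in UTC: 08:30-11:00, 12:00-16:30 (add 5h to convert from UTC-5).
Arjun in UTC: 08:30-11:00, 13:00-16:30 (subtract 2h to convert from UTC+2).
Clara in UTC: 10:30-16:30, 18:30-20:00 (subtract 2h to convert from UTC+2).
Luca: free for 12:00-13:00. Ines: free for 12:00-13:00. Arjun: not fully free for 12:00-13:00. Clara: free for 12:00-13:00.

Arjun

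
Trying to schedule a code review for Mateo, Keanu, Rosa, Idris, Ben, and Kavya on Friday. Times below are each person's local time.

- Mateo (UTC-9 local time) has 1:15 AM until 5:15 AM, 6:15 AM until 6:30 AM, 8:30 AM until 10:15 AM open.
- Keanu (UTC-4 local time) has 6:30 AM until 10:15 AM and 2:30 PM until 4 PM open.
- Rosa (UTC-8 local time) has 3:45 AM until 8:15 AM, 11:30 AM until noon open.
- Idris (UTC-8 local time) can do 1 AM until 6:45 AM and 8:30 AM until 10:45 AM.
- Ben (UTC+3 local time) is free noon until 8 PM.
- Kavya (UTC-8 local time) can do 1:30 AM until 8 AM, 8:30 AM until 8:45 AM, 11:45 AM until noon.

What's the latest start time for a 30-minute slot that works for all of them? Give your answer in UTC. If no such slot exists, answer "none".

Mateo in UTC: 10:15-14:15, 15:15-15:30, 17:30-19:15 (add 9h to convert from UTC-9).
Keanu in UTC: 10:30-14:15, 18:30-20:00 (add 4h to convert from UTC-4).
Rosa in UTC: 11:45-16:15, 19:30-20:00 (add 8h to convert from UTC-8).
Idris in UTC: 09:00-14:45, 16:30-18:45 (add 8h to convert from UTC-8).
Ben in UTC: 09:00-17:00 (subtract 3h to convert from UTC+3).
Kavya in UTC: 09:30-16:00, 16:30-16:45, 19:45-20:00 (add 8h to convert from UTC-8).
Mateo ∩ Keanu: 10:30-14:15, 18:30-19:15.
Mateo ∩ Keanu ∩ Rosa: 11:45-14:15.
Mateo ∩ Keanu ∩ Rosa ∩ Idris: 11:45-14:15.
Mateo ∩ Keanu ∩ Rosa ∩ Idris ∩ Ben: 11:45-14:15.
Mateo ∩ Keanu ∩ Rosa ∩ Idris ∩ Ben ∩ Kavya: 11:45-14:15.
The last common window of at least 30 minutes is 11:45-14:15; a 30-minute meeting can start as late as 13:45 and still end by 14:15.

13:45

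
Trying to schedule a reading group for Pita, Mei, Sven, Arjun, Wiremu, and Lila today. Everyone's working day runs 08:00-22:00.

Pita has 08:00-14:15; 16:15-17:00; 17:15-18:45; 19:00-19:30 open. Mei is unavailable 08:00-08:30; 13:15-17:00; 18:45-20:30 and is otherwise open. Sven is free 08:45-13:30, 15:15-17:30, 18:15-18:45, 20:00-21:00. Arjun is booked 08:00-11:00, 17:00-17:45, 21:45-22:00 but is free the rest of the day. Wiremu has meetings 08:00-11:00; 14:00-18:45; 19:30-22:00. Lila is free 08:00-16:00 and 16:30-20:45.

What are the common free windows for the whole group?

Pita free: 08:00-14:15, 16:15-17:00, 17:15-18:45, 19:00-19:30.
Mei free: 08:30-13:15, 17:00-18:45, 20:30-22:00 (invert busy blocks within the working day).
Sven free: 08:45-13:30, 15:15-17:30, 18:15-18:45, 20:00-21:00.
Arjun free: 11:00-17:00, 17:45-21:45 (invert busy blocks within the working day).
Wiremu free: 11:00-14:00, 18:45-19:30 (invert busy blocks within the working day).
Lila free: 08:00-16:00, 16:30-20:45.
Pita ∩ Mei: 08:30-13:15, 17:15-18:45.
Pita ∩ Mei ∩ Sven: 08:45-13:15, 17:15-17:30, 18:15-18:45.
Pita ∩ Mei ∩ Sven ∩ Arjun: 11:00-13:15, 18:15-18:45.
Pita ∩ Mei ∩ Sven ∩ Arjun ∩ Wiremu: 11:00-13:15.
Pita ∩ Mei ∩ Sven ∩ Arjun ∩ Wiremu ∩ Lila: 11:00-13:15.
Those are the intersection windows.

11:00-13:15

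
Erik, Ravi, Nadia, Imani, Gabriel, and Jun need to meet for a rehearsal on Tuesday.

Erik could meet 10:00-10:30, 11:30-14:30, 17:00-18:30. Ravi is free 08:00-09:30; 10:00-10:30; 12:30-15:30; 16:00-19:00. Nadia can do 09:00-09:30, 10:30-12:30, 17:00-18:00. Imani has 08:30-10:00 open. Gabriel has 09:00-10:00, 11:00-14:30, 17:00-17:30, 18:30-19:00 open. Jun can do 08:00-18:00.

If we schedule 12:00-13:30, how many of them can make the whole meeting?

3

Erik, Gabriel, and Jun can make the full 12:00-13:30 slot — that's 3.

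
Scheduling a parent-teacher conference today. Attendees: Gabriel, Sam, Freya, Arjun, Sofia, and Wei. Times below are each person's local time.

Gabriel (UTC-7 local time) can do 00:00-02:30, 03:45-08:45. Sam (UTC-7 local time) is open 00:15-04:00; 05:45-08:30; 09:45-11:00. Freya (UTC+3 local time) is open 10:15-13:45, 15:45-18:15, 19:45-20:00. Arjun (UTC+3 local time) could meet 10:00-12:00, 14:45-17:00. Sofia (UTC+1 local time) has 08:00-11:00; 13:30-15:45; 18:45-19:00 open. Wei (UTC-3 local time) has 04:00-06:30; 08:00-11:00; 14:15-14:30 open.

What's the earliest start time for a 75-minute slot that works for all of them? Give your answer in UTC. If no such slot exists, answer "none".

07:15

Gabriel in UTC: 07:00-09:30, 10:45-15:45 (add 7h to convert from UTC-7).
Sam in UTC: 07:15-11:00, 12:45-15:30, 16:45-18:00 (add 7h to convert from UTC-7).
Freya in UTC: 07:15-10:45, 12:45-15:15, 16:45-17:00 (subtract 3h to convert from UTC+3).
Arjun in UTC: 07:00-09:00, 11:45-14:00 (subtract 3h to convert from UTC+3).
Sofia in UTC: 07:00-10:00, 12:30-14:45, 17:45-18:00 (subtract 1h to convert from UTC+1).
Wei in UTC: 07:00-09:30, 11:00-14:00, 17:15-17:30 (add 3h to convert from UTC-3).
Gabriel ∩ Sam: 07:15-09:30, 10:45-11:00, 12:45-15:30.
Gabriel ∩ Sam ∩ Freya: 07:15-09:30, 12:45-15:15.
Gabriel ∩ Sam ∩ Freya ∩ Arjun: 07:15-09:00, 12:45-14:00.
Gabriel ∩ Sam ∩ Freya ∩ Arjun ∩ Sofia: 07:15-09:00, 12:45-14:00.
Gabriel ∩ Sam ∩ Freya ∩ Arjun ∩ Sofia ∩ Wei: 07:15-09:00, 12:45-14:00.
The first common window of at least 75 minutes is 07:15-09:00, so the earliest start is 07:15.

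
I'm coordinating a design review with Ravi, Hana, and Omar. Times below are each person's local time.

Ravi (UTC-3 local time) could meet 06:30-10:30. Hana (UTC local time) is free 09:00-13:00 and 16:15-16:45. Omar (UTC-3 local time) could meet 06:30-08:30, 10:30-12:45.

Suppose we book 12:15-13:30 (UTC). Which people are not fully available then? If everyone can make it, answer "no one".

Hana, Omar

Ravi in UTC: 09:30-13:30 (add 3h to convert from UTC-3).
Hana in UTC: 09:00-13:00, 16:15-16:45.
Omar in UTC: 09:30-11:30, 13:30-15:45 (add 3h to convert from UTC-3).
Ravi: free for 12:15-13:30. Hana: not fully free for 12:15-13:30. Omar: not fully free for 12:15-13:30.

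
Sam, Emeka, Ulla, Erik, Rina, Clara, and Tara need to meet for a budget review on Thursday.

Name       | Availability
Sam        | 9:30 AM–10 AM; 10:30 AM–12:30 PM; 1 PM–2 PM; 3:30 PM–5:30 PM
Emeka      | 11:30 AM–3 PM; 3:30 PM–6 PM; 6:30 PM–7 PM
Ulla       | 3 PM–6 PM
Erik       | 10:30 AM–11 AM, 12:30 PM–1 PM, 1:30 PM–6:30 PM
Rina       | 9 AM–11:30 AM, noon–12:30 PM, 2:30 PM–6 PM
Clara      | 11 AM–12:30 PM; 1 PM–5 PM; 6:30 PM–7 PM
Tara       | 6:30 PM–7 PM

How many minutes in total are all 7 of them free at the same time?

0

Sam ∩ Emeka: 11:30-12:30, 13:00-14:00, 15:30-17:30.
Sam ∩ Emeka ∩ Ulla: 15:30-17:30.
Sam ∩ Emeka ∩ Ulla ∩ Erik: 15:30-17:30.
Sam ∩ Emeka ∩ Ulla ∩ Erik ∩ Rina: 15:30-17:30.
Sam ∩ Emeka ∩ Ulla ∩ Erik ∩ Rina ∩ Clara: 15:30-17:00.
Sam ∩ Emeka ∩ Ulla ∩ Erik ∩ Rina ∩ Clara ∩ Tara: ∅.
There is no time when everyone is free.
There is no common window, so the total is 0 minutes.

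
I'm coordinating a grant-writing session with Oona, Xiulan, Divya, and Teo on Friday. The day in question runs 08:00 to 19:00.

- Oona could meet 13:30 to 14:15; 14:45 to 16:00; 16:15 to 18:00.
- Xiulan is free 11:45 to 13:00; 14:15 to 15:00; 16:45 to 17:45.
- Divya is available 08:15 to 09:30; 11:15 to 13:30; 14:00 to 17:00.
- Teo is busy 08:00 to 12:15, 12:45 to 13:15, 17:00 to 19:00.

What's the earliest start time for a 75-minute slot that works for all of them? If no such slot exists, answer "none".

none

Oona free: 13:30-14:15, 14:45-16:00, 16:15-18:00.
Xiulan free: 11:45-13:00, 14:15-15:00, 16:45-17:45.
Divya free: 08:15-09:30, 11:15-13:30, 14:00-17:00.
Teo free: 12:15-12:45, 13:15-17:00 (invert busy blocks within the working day).
Oona ∩ Xiulan: 14:45-15:00, 16:45-17:45.
Oona ∩ Xiulan ∩ Divya: 14:45-15:00, 16:45-17:00.
Oona ∩ Xiulan ∩ Divya ∩ Teo: 14:45-15:00, 16:45-17:00.
No common window is at least 75 minutes long.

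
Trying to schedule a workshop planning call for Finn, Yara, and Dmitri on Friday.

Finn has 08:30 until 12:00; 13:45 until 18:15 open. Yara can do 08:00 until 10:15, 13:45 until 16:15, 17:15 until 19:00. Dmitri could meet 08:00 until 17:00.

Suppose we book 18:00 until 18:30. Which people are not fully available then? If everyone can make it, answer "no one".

Finn: not fully free for 18:00-18:30. Yara: free for 18:00-18:30. Dmitri: not fully free for 18:00-18:30.

Dmitri, Finn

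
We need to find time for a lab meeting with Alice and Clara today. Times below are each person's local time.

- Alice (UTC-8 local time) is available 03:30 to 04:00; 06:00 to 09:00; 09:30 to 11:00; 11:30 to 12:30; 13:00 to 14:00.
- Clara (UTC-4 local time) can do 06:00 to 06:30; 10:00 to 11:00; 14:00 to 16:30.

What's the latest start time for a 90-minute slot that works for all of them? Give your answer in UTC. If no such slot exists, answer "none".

Alice in UTC: 11:30-12:00, 14:00-17:00, 17:30-19:00, 19:30-20:30, 21:00-22:00 (add 8h to convert from UTC-8).
Clara in UTC: 10:00-10:30, 14:00-15:00, 18:00-20:30 (add 4h to convert from UTC-4).
Alice ∩ Clara: 14:00-15:00, 18:00-19:00, 19:30-20:30.
No common window is at least 90 minutes long.

none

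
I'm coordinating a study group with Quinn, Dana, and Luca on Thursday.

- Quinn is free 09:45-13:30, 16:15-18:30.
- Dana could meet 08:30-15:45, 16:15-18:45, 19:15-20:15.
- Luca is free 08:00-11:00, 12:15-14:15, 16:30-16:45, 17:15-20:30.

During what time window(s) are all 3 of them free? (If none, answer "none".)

09:45-11:00, 12:15-13:30, 16:30-16:45, 17:15-18:30

Quinn ∩ Dana: 09:45-13:30, 16:15-18:30.
Quinn ∩ Dana ∩ Luca: 09:45-11:00, 12:15-13:30, 16:30-16:45, 17:15-18:30.
So the common availability across everyone is 09:45-11:00, 12:15-13:30, 16:30-16:45, 17:15-18:30.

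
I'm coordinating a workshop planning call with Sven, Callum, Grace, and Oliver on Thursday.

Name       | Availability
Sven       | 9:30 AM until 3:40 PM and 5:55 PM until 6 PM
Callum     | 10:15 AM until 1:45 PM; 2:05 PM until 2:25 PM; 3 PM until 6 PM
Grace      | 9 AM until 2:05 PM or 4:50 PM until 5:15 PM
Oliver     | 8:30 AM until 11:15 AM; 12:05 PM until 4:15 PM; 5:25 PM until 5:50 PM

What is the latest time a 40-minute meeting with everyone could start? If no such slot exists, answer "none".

13:05

Sven ∩ Callum: 10:15-13:45, 14:05-14:25, 15:00-15:40, 17:55-18:00.
Sven ∩ Callum ∩ Grace: 10:15-13:45.
Sven ∩ Callum ∩ Grace ∩ Oliver: 10:15-11:15, 12:05-13:45.
The last common window of at least 40 minutes is 12:05-13:45; a 40-minute meeting can start as late as 13:05 and still end by 13:45.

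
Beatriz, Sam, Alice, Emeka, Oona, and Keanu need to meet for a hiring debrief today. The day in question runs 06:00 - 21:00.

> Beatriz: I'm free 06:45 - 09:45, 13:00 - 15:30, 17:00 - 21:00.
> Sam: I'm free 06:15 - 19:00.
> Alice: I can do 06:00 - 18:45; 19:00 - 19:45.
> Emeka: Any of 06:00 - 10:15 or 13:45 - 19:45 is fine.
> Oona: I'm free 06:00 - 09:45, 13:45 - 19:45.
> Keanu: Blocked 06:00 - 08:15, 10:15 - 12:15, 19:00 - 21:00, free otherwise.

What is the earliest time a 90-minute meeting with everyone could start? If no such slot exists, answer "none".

08:15

Beatriz free: 06:45-09:45, 13:00-15:30, 17:00-21:00.
Sam free: 06:15-19:00.
Alice free: 06:00-18:45, 19:00-19:45.
Emeka free: 06:00-10:15, 13:45-19:45.
Oona free: 06:00-09:45, 13:45-19:45.
Keanu free: 08:15-10:15, 12:15-19:00 (invert busy blocks within the working day).
Beatriz ∩ Sam: 06:45-09:45, 13:00-15:30, 17:00-19:00.
Beatriz ∩ Sam ∩ Alice: 06:45-09:45, 13:00-15:30, 17:00-18:45.
Beatriz ∩ Sam ∩ Alice ∩ Emeka: 06:45-09:45, 13:45-15:30, 17:00-18:45.
Beatriz ∩ Sam ∩ Alice ∩ Emeka ∩ Oona: 06:45-09:45, 13:45-15:30, 17:00-18:45.
Beatriz ∩ Sam ∩ Alice ∩ Emeka ∩ Oona ∩ Keanu: 08:15-09:45, 13:45-15:30, 17:00-18:45.
So the common availability across everyone is 08:15-09:45, 13:45-15:30, 17:00-18:45.
The first common window of at least 90 minutes is 08:15-09:45, so the earliest start is 08:15.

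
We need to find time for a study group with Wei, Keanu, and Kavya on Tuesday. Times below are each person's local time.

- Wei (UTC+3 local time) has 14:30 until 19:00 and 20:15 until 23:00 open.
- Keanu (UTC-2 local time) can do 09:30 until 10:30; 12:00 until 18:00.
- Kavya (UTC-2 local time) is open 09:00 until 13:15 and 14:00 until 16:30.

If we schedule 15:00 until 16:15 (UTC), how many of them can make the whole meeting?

Wei in UTC: 11:30-16:00, 17:15-20:00 (subtract 3h to convert from UTC+3).
Keanu in UTC: 11:30-12:30, 14:00-20:00 (add 2h to convert from UTC-2).
Kavya in UTC: 11:00-15:15, 16:00-18:30 (add 2h to convert from UTC-2).
Keanu can make the full 15:00-16:15 slot — that's 1.

1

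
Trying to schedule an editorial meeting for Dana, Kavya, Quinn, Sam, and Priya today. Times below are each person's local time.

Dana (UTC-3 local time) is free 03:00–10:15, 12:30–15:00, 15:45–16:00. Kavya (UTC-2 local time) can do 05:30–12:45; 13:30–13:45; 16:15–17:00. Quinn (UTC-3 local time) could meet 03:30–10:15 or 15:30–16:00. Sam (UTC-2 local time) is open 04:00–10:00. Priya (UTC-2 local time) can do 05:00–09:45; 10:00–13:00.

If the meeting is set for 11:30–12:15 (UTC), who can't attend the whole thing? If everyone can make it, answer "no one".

Dana in UTC: 06:00-13:15, 15:30-18:00, 18:45-19:00 (add 3h to convert from UTC-3).
Kavya in UTC: 07:30-14:45, 15:30-15:45, 18:15-19:00 (add 2h to convert from UTC-2).
Quinn in UTC: 06:30-13:15, 18:30-19:00 (add 3h to convert from UTC-3).
Sam in UTC: 06:00-12:00 (add 2h to convert from UTC-2).
Priya in UTC: 07:00-11:45, 12:00-15:00 (add 2h to convert from UTC-2).
Dana: free for 11:30-12:15. Kavya: free for 11:30-12:15. Quinn: free for 11:30-12:15. Sam: not fully free for 11:30-12:15. Priya: not fully free for 11:30-12:15.

Priya, Sam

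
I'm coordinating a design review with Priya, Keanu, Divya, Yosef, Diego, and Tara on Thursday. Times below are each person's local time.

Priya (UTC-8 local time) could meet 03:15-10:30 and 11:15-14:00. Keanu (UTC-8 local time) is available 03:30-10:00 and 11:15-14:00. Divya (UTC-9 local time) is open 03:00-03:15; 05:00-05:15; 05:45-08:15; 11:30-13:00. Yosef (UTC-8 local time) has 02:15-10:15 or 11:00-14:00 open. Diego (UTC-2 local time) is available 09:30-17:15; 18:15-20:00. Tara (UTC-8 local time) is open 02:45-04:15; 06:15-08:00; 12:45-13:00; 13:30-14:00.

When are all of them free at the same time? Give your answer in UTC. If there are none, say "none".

Priya in UTC: 11:15-18:30, 19:15-22:00 (add 8h to convert from UTC-8).
Keanu in UTC: 11:30-18:00, 19:15-22:00 (add 8h to convert from UTC-8).
Divya in UTC: 12:00-12:15, 14:00-14:15, 14:45-17:15, 20:30-22:00 (add 9h to convert from UTC-9).
Yosef in UTC: 10:15-18:15, 19:00-22:00 (add 8h to convert from UTC-8).
Diego in UTC: 11:30-19:15, 20:15-22:00 (add 2h to convert from UTC-2).
Tara in UTC: 10:45-12:15, 14:15-16:00, 20:45-21:00, 21:30-22:00 (add 8h to convert from UTC-8).
Priya ∩ Keanu: 11:30-18:00, 19:15-22:00.
Priya ∩ Keanu ∩ Divya: 12:00-12:15, 14:00-14:15, 14:45-17:15, 20:30-22:00.
Priya ∩ Keanu ∩ Divya ∩ Yosef: 12:00-12:15, 14:00-14:15, 14:45-17:15, 20:30-22:00.
Priya ∩ Keanu ∩ Divya ∩ Yosef ∩ Diego: 12:00-12:15, 14:00-14:15, 14:45-17:15, 20:30-22:00.
Priya ∩ Keanu ∩ Divya ∩ Yosef ∩ Diego ∩ Tara: 12:00-12:15, 14:45-16:00, 20:45-21:00, 21:30-22:00.
Those are the intersection windows.

12:00-12:15, 14:45-16:00, 20:45-21:00, 21:30-22:00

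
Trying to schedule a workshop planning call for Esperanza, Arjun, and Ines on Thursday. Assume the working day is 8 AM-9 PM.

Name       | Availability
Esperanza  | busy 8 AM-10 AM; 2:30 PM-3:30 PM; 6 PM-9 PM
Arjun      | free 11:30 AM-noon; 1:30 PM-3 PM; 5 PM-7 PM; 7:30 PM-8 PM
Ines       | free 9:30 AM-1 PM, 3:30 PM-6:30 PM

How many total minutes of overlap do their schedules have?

Esperanza free: 10:00-14:30, 15:30-18:00 (invert busy blocks within the working day).
Arjun free: 11:30-12:00, 13:30-15:00, 17:00-19:00, 19:30-20:00.
Ines free: 09:30-13:00, 15:30-18:30.
Esperanza ∩ Arjun: 11:30-12:00, 13:30-14:30, 17:00-18:00.
Esperanza ∩ Arjun ∩ Ines: 11:30-12:00, 17:00-18:00.
Those are the intersection windows.
Summing the common windows: 30 + 60 = 90 minutes.

90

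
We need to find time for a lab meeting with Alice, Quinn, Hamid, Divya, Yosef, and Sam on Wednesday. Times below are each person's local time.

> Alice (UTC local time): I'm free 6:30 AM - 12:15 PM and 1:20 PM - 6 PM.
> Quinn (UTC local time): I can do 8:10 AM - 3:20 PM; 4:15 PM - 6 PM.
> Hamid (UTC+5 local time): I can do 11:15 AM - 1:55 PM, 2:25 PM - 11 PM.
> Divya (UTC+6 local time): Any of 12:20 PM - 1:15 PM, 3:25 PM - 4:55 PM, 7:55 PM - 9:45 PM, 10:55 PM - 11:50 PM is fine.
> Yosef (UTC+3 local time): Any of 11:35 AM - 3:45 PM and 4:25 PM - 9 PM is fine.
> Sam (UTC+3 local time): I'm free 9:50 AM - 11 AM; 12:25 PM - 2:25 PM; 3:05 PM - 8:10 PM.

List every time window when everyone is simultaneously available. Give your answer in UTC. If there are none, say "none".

09:25-10:55, 13:55-15:20, 16:55-17:10

Alice in UTC: 06:30-12:15, 13:20-18:00.
Quinn in UTC: 08:10-15:20, 16:15-18:00.
Hamid in UTC: 06:15-08:55, 09:25-18:00 (subtract 5h to convert from UTC+5).
Divya in UTC: 06:20-07:15, 09:25-10:55, 13:55-15:45, 16:55-17:50 (subtract 6h to convert from UTC+6).
Yosef in UTC: 08:35-12:45, 13:25-18:00 (subtract 3h to convert from UTC+3).
Sam in UTC: 06:50-08:00, 09:25-11:25, 12:05-17:10 (subtract 3h to convert from UTC+3).
Alice ∩ Quinn: 08:10-12:15, 13:20-15:20, 16:15-18:00.
Alice ∩ Quinn ∩ Hamid: 08:10-08:55, 09:25-12:15, 13:20-15:20, 16:15-18:00.
Alice ∩ Quinn ∩ Hamid ∩ Divya: 09:25-10:55, 13:55-15:20, 16:55-17:50.
Alice ∩ Quinn ∩ Hamid ∩ Divya ∩ Yosef: 09:25-10:55, 13:55-15:20, 16:55-17:50.
Alice ∩ Quinn ∩ Hamid ∩ Divya ∩ Yosef ∩ Sam: 09:25-10:55, 13:55-15:20, 16:55-17:10.
Those are the intersection windows.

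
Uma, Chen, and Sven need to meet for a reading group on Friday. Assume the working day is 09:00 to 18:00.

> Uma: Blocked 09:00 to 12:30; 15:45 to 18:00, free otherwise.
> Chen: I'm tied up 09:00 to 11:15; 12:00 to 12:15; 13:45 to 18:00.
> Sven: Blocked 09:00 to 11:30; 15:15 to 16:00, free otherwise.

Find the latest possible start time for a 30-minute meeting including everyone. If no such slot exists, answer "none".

Uma free: 12:30-15:45 (invert busy blocks within the working day).
Chen free: 11:15-12:00, 12:15-13:45 (invert busy blocks within the working day).
Sven free: 11:30-15:15, 16:00-18:00 (invert busy blocks within the working day).
Uma ∩ Chen: 12:30-13:45.
Uma ∩ Chen ∩ Sven: 12:30-13:45.
So the common availability across everyone is 12:30-13:45.
The last common window of at least 30 minutes is 12:30-13:45; a 30-minute meeting can start as late as 13:15 and still end by 13:45.

13:15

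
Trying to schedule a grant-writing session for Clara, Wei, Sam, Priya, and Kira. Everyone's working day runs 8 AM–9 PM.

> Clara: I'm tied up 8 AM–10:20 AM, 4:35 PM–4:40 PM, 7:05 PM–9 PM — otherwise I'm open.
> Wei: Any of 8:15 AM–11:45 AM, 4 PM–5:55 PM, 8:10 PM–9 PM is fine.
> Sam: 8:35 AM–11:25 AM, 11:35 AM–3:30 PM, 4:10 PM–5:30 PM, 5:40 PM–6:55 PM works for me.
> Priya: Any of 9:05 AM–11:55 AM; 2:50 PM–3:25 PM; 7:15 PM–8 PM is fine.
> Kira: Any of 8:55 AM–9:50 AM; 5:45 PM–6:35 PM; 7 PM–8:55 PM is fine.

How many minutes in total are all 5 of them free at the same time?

0

Clara free: 10:20-16:35, 16:40-19:05 (invert busy blocks within the working day).
Wei free: 08:15-11:45, 16:00-17:55, 20:10-21:00.
Sam free: 08:35-11:25, 11:35-15:30, 16:10-17:30, 17:40-18:55.
Priya free: 09:05-11:55, 14:50-15:25, 19:15-20:00.
Kira free: 08:55-09:50, 17:45-18:35, 19:00-20:55.
Clara ∩ Wei: 10:20-11:45, 16:00-16:35, 16:40-17:55.
Clara ∩ Wei ∩ Sam: 10:20-11:25, 11:35-11:45, 16:10-16:35, 16:40-17:30, 17:40-17:55.
Clara ∩ Wei ∩ Sam ∩ Priya: 10:20-11:25, 11:35-11:45.
Clara ∩ Wei ∩ Sam ∩ Priya ∩ Kira: ∅.
There is no time when everyone is free.
There is no common window, so the total is 0 minutes.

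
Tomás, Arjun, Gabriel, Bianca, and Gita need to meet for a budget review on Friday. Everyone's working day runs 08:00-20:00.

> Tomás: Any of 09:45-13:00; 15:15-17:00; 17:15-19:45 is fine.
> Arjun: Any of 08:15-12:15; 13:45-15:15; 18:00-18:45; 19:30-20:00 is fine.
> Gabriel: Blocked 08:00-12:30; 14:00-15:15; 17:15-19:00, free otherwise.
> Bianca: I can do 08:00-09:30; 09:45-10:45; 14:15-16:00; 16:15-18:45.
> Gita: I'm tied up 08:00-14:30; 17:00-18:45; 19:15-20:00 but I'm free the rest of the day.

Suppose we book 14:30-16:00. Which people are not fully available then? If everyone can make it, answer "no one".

Arjun, Gabriel, Tomás

Tomás free: 09:45-13:00, 15:15-17:00, 17:15-19:45.
Arjun free: 08:15-12:15, 13:45-15:15, 18:00-18:45, 19:30-20:00.
Gabriel free: 12:30-14:00, 15:15-17:15, 19:00-20:00 (invert busy blocks within the working day).
Bianca free: 08:00-09:30, 09:45-10:45, 14:15-16:00, 16:15-18:45.
Gita free: 14:30-17:00, 18:45-19:15 (invert busy blocks within the working day).
Tomás: not fully free for 14:30-16:00. Arjun: not fully free for 14:30-16:00. Gabriel: not fully free for 14:30-16:00. Bianca: free for 14:30-16:00. Gita: free for 14:30-16:00.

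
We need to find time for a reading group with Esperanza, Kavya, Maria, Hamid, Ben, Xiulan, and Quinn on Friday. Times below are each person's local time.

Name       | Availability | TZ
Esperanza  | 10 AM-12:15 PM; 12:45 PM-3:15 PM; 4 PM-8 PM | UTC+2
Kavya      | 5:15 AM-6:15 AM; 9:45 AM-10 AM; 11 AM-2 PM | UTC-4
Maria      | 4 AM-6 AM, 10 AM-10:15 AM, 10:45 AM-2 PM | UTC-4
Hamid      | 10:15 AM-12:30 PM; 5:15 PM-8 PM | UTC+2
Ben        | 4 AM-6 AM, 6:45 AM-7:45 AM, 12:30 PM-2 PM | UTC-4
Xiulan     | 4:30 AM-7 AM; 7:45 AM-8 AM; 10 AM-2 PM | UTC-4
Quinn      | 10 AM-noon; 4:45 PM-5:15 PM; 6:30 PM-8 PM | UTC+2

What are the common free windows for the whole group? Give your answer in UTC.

09:15-10:00, 16:30-18:00

Esperanza in UTC: 08:00-10:15, 10:45-13:15, 14:00-18:00 (subtract 2h to convert from UTC+2).
Kavya in UTC: 09:15-10:15, 13:45-14:00, 15:00-18:00 (add 4h to convert from UTC-4).
Maria in UTC: 08:00-10:00, 14:00-14:15, 14:45-18:00 (add 4h to convert from UTC-4).
Hamid in UTC: 08:15-10:30, 15:15-18:00 (subtract 2h to convert from UTC+2).
Ben in UTC: 08:00-10:00, 10:45-11:45, 16:30-18:00 (add 4h to convert from UTC-4).
Xiulan in UTC: 08:30-11:00, 11:45-12:00, 14:00-18:00 (add 4h to convert from UTC-4).
Quinn in UTC: 08:00-10:00, 14:45-15:15, 16:30-18:00 (subtract 2h to convert from UTC+2).
Esperanza ∩ Kavya: 09:15-10:15, 15:00-18:00.
Esperanza ∩ Kavya ∩ Maria: 09:15-10:00, 15:00-18:00.
Esperanza ∩ Kavya ∩ Maria ∩ Hamid: 09:15-10:00, 15:15-18:00.
Esperanza ∩ Kavya ∩ Maria ∩ Hamid ∩ Ben: 09:15-10:00, 16:30-18:00.
Esperanza ∩ Kavya ∩ Maria ∩ Hamid ∩ Ben ∩ Xiulan: 09:15-10:00, 16:30-18:00.
Esperanza ∩ Kavya ∩ Maria ∩ Hamid ∩ Ben ∩ Xiulan ∩ Quinn: 09:15-10:00, 16:30-18:00.
So the common availability across everyone is 09:15-10:00, 16:30-18:00.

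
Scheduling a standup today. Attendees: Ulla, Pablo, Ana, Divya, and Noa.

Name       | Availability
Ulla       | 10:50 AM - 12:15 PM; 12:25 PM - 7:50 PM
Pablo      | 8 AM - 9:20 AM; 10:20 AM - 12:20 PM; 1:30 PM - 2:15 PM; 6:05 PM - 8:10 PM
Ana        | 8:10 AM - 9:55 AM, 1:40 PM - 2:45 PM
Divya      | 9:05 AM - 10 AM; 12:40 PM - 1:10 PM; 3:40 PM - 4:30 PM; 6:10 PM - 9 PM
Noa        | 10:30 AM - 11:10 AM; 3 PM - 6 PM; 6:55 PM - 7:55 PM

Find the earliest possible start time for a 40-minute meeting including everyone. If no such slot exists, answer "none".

Ulla ∩ Pablo: 10:50-12:15, 13:30-14:15, 18:05-19:50.
Ulla ∩ Pablo ∩ Ana: 13:40-14:15.
Ulla ∩ Pablo ∩ Ana ∩ Divya: ∅.
Ulla ∩ Pablo ∩ Ana ∩ Divya ∩ Noa: ∅.
There is no time when everyone is free.
No common window is at least 40 minutes long.

none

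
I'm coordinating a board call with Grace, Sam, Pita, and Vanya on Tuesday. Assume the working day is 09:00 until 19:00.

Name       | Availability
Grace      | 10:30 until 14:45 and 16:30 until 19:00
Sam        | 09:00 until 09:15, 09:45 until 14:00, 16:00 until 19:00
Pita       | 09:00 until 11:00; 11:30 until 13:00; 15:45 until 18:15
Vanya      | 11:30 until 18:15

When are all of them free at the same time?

11:30-13:00, 16:30-18:15

Grace ∩ Sam: 10:30-14:00, 16:30-19:00.
Grace ∩ Sam ∩ Pita: 10:30-11:00, 11:30-13:00, 16:30-18:15.
Grace ∩ Sam ∩ Pita ∩ Vanya: 11:30-13:00, 16:30-18:15.
So the common availability across everyone is 11:30-13:00, 16:30-18:15.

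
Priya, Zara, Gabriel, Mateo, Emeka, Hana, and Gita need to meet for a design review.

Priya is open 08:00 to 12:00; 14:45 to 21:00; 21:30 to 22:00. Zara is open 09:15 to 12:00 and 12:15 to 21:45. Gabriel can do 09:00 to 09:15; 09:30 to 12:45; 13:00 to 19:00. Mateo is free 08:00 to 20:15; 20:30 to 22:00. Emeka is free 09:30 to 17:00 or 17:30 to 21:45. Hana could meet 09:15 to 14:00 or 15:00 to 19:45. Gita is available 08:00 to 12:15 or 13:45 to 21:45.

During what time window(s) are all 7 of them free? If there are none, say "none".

09:30-12:00, 15:00-17:00, 17:30-19:00

Priya ∩ Zara: 09:15-12:00, 14:45-21:00, 21:30-21:45.
Priya ∩ Zara ∩ Gabriel: 09:30-12:00, 14:45-19:00.
Priya ∩ Zara ∩ Gabriel ∩ Mateo: 09:30-12:00, 14:45-19:00.
Priya ∩ Zara ∩ Gabriel ∩ Mateo ∩ Emeka: 09:30-12:00, 14:45-17:00, 17:30-19:00.
Priya ∩ Zara ∩ Gabriel ∩ Mateo ∩ Emeka ∩ Hana: 09:30-12:00, 15:00-17:00, 17:30-19:00.
Priya ∩ Zara ∩ Gabriel ∩ Mateo ∩ Emeka ∩ Hana ∩ Gita: 09:30-12:00, 15:00-17:00, 17:30-19:00.
So the common availability across everyone is 09:30-12:00, 15:00-17:00, 17:30-19:00.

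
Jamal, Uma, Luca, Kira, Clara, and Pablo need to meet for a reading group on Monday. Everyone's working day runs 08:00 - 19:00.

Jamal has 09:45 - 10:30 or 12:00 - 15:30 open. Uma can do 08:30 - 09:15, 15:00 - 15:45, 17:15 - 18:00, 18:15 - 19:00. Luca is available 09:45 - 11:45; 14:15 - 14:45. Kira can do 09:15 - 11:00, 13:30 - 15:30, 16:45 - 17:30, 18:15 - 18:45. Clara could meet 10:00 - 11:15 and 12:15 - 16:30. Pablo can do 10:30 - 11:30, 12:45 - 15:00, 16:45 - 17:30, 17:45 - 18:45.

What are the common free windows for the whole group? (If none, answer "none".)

Jamal ∩ Uma: 15:00-15:30.
Jamal ∩ Uma ∩ Luca: ∅.
Jamal ∩ Uma ∩ Luca ∩ Kira: ∅.
Jamal ∩ Uma ∩ Luca ∩ Kira ∩ Clara: ∅.
Jamal ∩ Uma ∩ Luca ∩ Kira ∩ Clara ∩ Pablo: ∅.
There is no time when everyone is free.

none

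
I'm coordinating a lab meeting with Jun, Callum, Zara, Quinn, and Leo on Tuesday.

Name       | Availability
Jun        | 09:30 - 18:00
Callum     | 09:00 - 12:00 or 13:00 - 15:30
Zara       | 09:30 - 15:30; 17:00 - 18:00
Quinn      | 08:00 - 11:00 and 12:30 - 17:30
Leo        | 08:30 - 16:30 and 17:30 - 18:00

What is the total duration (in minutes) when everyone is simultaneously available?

Jun ∩ Callum: 09:30-12:00, 13:00-15:30.
Jun ∩ Callum ∩ Zara: 09:30-12:00, 13:00-15:30.
Jun ∩ Callum ∩ Zara ∩ Quinn: 09:30-11:00, 13:00-15:30.
Jun ∩ Callum ∩ Zara ∩ Quinn ∩ Leo: 09:30-11:00, 13:00-15:30.
Summing the common windows: 90 + 150 = 240 minutes.

240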